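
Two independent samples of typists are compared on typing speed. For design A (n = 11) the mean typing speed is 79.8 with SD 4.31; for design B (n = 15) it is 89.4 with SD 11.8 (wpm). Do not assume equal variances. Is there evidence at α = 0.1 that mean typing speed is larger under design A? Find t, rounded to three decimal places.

-2.898

Let group 1 = design A, group 2 = design B. H0: μ_1 = μ_2; H1: μ_1 > μ_2 (Welch's two-sample t-test, right-tailed).
t = (x̄_1 − x̄_2)/√(s_1²/n_1 + s_2²/n_2) = (79.8 − 89.4)/√(4.31²/11 + 11.8²/15) = -2.898
Welch–Satterthwaite df ≈ 18.69
p-value = P(T ≥ -2.898) ≈ 0.995
Since p ≈ 0.995 > α = 0.1, fail to reject H0; the evidence is not statistically significant.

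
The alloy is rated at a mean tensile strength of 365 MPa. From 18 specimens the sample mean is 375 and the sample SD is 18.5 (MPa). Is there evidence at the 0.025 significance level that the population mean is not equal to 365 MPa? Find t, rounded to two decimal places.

2.29

H0: μ = 365; H1: μ ≠ 365 (one-sample t-test, two-sided).
t = (x̄ − μ₀)/(s/√n) = (375 − 365)/(18.5/√18) = 2.29
df = n − 1 = 17
Two-sided p-value ≈ 0.0348
Since p ≈ 0.0348 > α = 0.025, fail to reject H0; the evidence is not statistically significant.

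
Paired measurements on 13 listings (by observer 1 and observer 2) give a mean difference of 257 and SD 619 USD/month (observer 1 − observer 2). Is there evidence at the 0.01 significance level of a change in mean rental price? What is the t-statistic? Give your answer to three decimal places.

H0: μ_d = 0; H1: μ_d ≠ 0 (paired t-test on the differences, two-sided).
t = d̄/(s_d/√n) = 257/(619/√13) = 1.497
df = n − 1 = 12
Two-sided p-value ≈ 0.1602
Since p ≈ 0.1602 > α = 0.01, fail to reject H0; the data do not provide sufficient evidence against H0.

1.497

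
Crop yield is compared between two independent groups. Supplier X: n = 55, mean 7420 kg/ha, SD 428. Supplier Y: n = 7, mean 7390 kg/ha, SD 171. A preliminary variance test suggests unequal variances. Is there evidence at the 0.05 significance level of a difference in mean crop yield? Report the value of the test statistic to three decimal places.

0.346

Let group 1 = supplier X, group 2 = supplier Y. H0: μ_1 = μ_2; H1: μ_1 ≠ μ_2 (Welch's two-sample t-test, two-sided).
t = (x̄_1 − x̄_2)/√(s_1²/n_1 + s_2²/n_2) = (7420 − 7390)/√(428²/55 + 171²/7) = 0.346
Welch–Satterthwaite df ≈ 18.10
Two-sided p-value ≈ 0.7332
Since p ≈ 0.7332 > α = 0.05, fail to reject H0; the data do not provide sufficient evidence against H0.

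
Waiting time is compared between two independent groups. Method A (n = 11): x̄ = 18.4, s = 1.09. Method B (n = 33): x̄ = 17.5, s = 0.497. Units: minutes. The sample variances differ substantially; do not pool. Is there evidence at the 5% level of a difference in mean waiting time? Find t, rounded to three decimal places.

2.648

Let group 1 = method A, group 2 = method B. H0: μ_1 = μ_2; H1: μ_1 ≠ μ_2 (Welch's two-sample t-test, two-sided).
t = (x̄_1 − x̄_2)/√(s_1²/n_1 + s_2²/n_2) = (18.4 − 17.5)/√(1.09²/11 + 0.497²/33) = 2.648
Welch–Satterthwaite df ≈ 11.42
Two-sided p-value ≈ 0.0220
Since p ≈ 0.0220 < α = 0.05, reject H0; the evidence is statistically significant.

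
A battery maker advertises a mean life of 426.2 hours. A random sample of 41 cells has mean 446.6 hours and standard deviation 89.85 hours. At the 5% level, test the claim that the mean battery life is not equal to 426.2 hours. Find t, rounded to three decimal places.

H0: μ = 426.2; H1: μ ≠ 426.2 (one-sample t-test, two-sided).
t = (x̄ − μ₀)/(s/√n) = (446.6 − 426.2)/(89.85/√41) = 1.454
df = n − 1 = 40
Two-sided p-value ≈ 0.154
Since p ≈ 0.154 > α = 0.05, fail to reject H0; the data do not provide sufficient evidence against H0.

1.454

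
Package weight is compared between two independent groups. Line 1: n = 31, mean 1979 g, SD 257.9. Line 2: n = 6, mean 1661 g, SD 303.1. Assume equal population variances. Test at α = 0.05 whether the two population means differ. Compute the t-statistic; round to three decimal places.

2.692

Let group 1 = line 1, group 2 = line 2. H0: μ_1 = μ_2; H1: μ_1 ≠ μ_2 (two-sample pooled-variance t-test, two-sided).
s_p² = [(31−1)·257.9² + (6−1)·303.1²]/(31+6−2) = 70134.9
t = (1979 − 1661)/√[70134.9·(1/31 + 1/6)] = 2.692
df = n₁ + n₂ − 2 = 35
Two-sided p-value ≈ 0.011
Since p ≈ 0.011 < α = 0.05, reject H0; the data support H1.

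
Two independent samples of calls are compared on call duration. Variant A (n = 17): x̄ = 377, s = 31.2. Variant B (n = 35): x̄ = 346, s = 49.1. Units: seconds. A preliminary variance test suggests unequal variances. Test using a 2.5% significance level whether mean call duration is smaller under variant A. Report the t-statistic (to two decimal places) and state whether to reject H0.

t = 2.76; fail to reject H0

Let group 1 = variant A, group 2 = variant B. H0: μ_1 = μ_2; H1: μ_1 < μ_2 (Welch's two-sample t-test, left-tailed).
t = (x̄_1 − x̄_2)/√(s_1²/n_1 + s_2²/n_2) = (377 − 346)/√(31.2²/17 + 49.1²/35) = 2.76
Welch–Satterthwaite df ≈ 46.19
p-value = P(T ≤ 2.76) ≈ 0.9959
Since p ≈ 0.9959 > α = 0.025, fail to reject H0; the data do not provide sufficient evidence against H0.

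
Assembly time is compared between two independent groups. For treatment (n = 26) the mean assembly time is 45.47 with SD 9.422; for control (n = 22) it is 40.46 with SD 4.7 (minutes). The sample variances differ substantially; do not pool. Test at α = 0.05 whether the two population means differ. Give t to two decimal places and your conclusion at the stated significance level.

t = 2.38; reject H0

Let group 1 = treatment, group 2 = control. H0: μ_1 = μ_2; H1: μ_1 ≠ μ_2 (Welch's two-sample t-test, two-sided).
t = (x̄_1 − x̄_2)/√(s_1²/n_1 + s_2²/n_2) = (45.47 − 40.46)/√(9.422²/26 + 4.7²/22) = 2.38
Welch–Satterthwaite df ≈ 37.96
Two-sided p-value ≈ 0.0223
Since p ≈ 0.0223 < α = 0.05, reject H0; the evidence is statistically significant.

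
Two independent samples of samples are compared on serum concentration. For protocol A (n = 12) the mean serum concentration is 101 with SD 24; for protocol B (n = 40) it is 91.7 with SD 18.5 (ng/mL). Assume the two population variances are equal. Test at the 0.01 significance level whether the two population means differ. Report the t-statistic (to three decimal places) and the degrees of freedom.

Let group 1 = protocol A, group 2 = protocol B. H0: μ_1 = μ_2; H1: μ_1 ≠ μ_2 (two-sample pooled-variance t-test, two-sided).
s_p² = [(12−1)·24² + (40−1)·18.5²]/(12+40−2) = 393.675
t = (101 − 91.7)/√[393.675·(1/12 + 1/40)] = 1.424
df = n₁ + n₂ − 2 = 50
Two-sided p-value ≈ 0.1606
Since p ≈ 0.1606 > α = 0.01, fail to reject H0; the evidence is not statistically significant.

t = 1.424, df = 50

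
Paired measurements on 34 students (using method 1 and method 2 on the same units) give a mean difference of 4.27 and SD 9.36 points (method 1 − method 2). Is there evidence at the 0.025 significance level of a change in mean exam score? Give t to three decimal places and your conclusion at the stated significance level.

H0: μ_d = 0; H1: μ_d ≠ 0 (paired t-test on the differences, two-sided).
t = d̄/(s_d/√n) = 4.27/(9.36/√34) = 2.660
df = n − 1 = 33
Two-sided p-value ≈ 0.0120
Since p ≈ 0.0120 < α = 0.025, reject H0; the data support H1.

t = 2.660; reject H0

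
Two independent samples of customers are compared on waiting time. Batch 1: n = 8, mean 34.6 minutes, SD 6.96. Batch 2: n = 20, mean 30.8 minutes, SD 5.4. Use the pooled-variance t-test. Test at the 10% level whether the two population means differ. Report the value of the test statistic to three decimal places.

Let group 1 = batch 1, group 2 = batch 2. H0: μ_1 = μ_2; H1: μ_1 ≠ μ_2 (two-sample pooled-variance t-test, two-sided).
s_p² = [(8−1)·6.96² + (20−1)·5.4²]/(8+20−2) = 34.3512
t = (34.6 − 30.8)/√[34.3512·(1/8 + 1/20)] = 1.550
df = n₁ + n₂ − 2 = 26
Two-sided p-value ≈ 0.133
Since p ≈ 0.133 > α = 0.1, fail to reject H0; the evidence is not statistically significant.

1.550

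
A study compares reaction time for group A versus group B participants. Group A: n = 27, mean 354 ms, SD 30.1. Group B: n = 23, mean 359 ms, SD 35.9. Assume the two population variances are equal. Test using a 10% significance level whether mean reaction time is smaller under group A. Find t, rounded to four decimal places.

-0.5358

Let group 1 = group A, group 2 = group B. H0: μ_1 = μ_2; H1: μ_1 < μ_2 (two-sample pooled-variance t-test, left-tailed).
s_p² = [(27−1)·30.1² + (23−1)·35.9²]/(27+23−2) = 1081.46
t = (354 − 359)/√[1081.46·(1/27 + 1/23)] = -0.5358
df = n₁ + n₂ − 2 = 48
p-value = P(T ≤ -0.5358) ≈ 0.2973
Since p ≈ 0.2973 > α = 0.1, fail to reject H0; the evidence is not statistically significant.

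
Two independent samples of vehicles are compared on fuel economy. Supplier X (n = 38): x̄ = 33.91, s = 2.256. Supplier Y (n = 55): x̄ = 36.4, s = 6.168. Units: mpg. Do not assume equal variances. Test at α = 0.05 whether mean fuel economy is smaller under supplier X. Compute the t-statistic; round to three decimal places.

-2.740

Let group 1 = supplier X, group 2 = supplier Y. H0: μ_1 = μ_2; H1: μ_1 < μ_2 (Welch's two-sample t-test, left-tailed).
t = (x̄_1 − x̄_2)/√(s_1²/n_1 + s_2²/n_2) = (33.91 − 36.4)/√(2.256²/38 + 6.168²/55) = -2.740
Welch–Satterthwaite df ≈ 72.95
p-value = P(T ≤ -2.740) ≈ 0.0039
Since p ≈ 0.0039 < α = 0.05, reject H0; the data support H1.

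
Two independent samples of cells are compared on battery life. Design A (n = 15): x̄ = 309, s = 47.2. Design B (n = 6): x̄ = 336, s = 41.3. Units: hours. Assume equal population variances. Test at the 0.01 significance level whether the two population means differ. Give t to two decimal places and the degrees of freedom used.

t = -1.22, df = 19

Let group 1 = design A, group 2 = design B. H0: μ_1 = μ_2; H1: μ_1 ≠ μ_2 (two-sample pooled-variance t-test, two-sided).
s_p² = [(15−1)·47.2² + (6−1)·41.3²]/(15+6−2) = 2090.43
t = (309 − 336)/√[2090.43·(1/15 + 1/6)] = -1.22
df = n₁ + n₂ − 2 = 19
Two-sided p-value ≈ 0.236
Since p ≈ 0.236 > α = 0.01, fail to reject H0; the evidence is not statistically significant.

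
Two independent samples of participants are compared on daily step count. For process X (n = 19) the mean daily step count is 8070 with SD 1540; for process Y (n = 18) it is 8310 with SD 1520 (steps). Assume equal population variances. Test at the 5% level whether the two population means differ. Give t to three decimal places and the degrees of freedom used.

Let group 1 = process X, group 2 = process Y. H0: μ_1 = μ_2; H1: μ_1 ≠ μ_2 (two-sample pooled-variance t-test, two-sided).
s_p² = [(19−1)·1540² + (18−1)·1520²]/(19+18−2) = 2341870
t = (8070 − 8310)/√[2341870·(1/19 + 1/18)] = -0.477
df = n₁ + n₂ − 2 = 35
Two-sided p-value ≈ 0.636
Since p ≈ 0.636 > α = 0.05, fail to reject H0; the data do not provide sufficient evidence against H0.

t = -0.477, df = 35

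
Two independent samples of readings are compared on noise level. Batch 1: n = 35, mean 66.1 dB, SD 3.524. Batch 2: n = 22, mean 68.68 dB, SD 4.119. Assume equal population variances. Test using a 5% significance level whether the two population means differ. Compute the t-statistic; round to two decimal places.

-2.52

Let group 1 = batch 1, group 2 = batch 2. H0: μ_1 = μ_2; H1: μ_1 ≠ μ_2 (two-sample pooled-variance t-test, two-sided).
s_p² = [(35−1)·3.524² + (22−1)·4.119²]/(35+22−2) = 14.1549
t = (66.1 − 68.68)/√[14.1549·(1/35 + 1/22)] = -2.52
df = n₁ + n₂ − 2 = 55
Two-sided p-value ≈ 0.0147
Since p ≈ 0.0147 < α = 0.05, reject H0; the evidence is statistically significant.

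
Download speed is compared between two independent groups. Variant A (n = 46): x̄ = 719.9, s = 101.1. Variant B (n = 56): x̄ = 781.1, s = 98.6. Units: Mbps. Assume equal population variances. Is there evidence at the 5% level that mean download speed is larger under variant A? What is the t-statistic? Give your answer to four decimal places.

-3.0838

Let group 1 = variant A, group 2 = variant B. H0: μ_1 = μ_2; H1: μ_1 > μ_2 (two-sample pooled-variance t-test, right-tailed).
s_p² = [(46−1)·101.1² + (56−1)·98.6²]/(46+56−2) = 9946.62
t = (719.9 − 781.1)/√[9946.62·(1/46 + 1/56)] = -3.0838
df = n₁ + n₂ − 2 = 100
p-value = P(T ≥ -3.0838) ≈ 0.999
Since p ≈ 0.999 > α = 0.05, fail to reject H0; the evidence is not statistically significant.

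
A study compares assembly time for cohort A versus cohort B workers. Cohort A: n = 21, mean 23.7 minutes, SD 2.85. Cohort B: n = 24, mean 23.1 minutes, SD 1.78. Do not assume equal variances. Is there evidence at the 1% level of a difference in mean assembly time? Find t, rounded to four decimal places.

Let group 1 = cohort A, group 2 = cohort B. H0: μ_1 = μ_2; H1: μ_1 ≠ μ_2 (Welch's two-sample t-test, two-sided).
t = (x̄_1 − x̄_2)/√(s_1²/n_1 + s_2²/n_2) = (23.7 − 23.1)/√(2.85²/21 + 1.78²/24) = 0.8330
Welch–Satterthwaite df ≈ 32.67
Two-sided p-value ≈ 0.411
Since p ≈ 0.411 > α = 0.01, fail to reject H0; the data do not provide sufficient evidence against H0.

0.8330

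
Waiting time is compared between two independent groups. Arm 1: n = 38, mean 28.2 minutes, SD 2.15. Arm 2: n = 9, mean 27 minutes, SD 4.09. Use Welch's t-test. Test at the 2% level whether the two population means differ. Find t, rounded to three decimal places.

Let group 1 = arm 1, group 2 = arm 2. H0: μ_1 = μ_2; H1: μ_1 ≠ μ_2 (Welch's two-sample t-test, two-sided).
t = (x̄_1 − x̄_2)/√(s_1²/n_1 + s_2²/n_2) = (28.2 − 27)/√(2.15²/38 + 4.09²/9) = 0.853
Welch–Satterthwaite df ≈ 9.07
Two-sided p-value ≈ 0.416
Since p ≈ 0.416 > α = 0.02, fail to reject H0; the data do not provide sufficient evidence against H0.

0.853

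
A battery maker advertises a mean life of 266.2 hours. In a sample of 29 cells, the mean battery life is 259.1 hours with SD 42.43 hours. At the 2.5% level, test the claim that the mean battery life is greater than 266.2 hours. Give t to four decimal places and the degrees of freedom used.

H0: μ = 266.2; H1: μ > 266.2 (one-sample t-test, right-tailed).
t = (x̄ − μ₀)/(s/√n) = (259.1 − 266.2)/(42.43/√29) = -0.9011
df = n − 1 = 28
p-value = P(T ≥ -0.9011) ≈ 0.8124
Since p ≈ 0.8124 > α = 0.025, fail to reject H0; the data do not provide sufficient evidence against H0.

t = -0.9011, df = 28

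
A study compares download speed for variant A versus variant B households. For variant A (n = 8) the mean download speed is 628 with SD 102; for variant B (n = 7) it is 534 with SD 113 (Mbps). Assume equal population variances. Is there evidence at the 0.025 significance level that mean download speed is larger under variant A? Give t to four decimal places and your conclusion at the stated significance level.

Let group 1 = variant A, group 2 = variant B. H0: μ_1 = μ_2; H1: μ_1 > μ_2 (two-sample pooled-variance t-test, right-tailed).
s_p² = [(8−1)·102² + (7−1)·113²]/(8+7−2) = 11495.5
t = (628 − 534)/√[11495.5·(1/8 + 1/7)] = 1.6940
df = n₁ + n₂ − 2 = 13
p-value = P(T ≥ 1.6940) ≈ 0.057
Since p ≈ 0.057 > α = 0.025, fail to reject H0; the data do not provide sufficient evidence against H0.

t = 1.6940; fail to reject H0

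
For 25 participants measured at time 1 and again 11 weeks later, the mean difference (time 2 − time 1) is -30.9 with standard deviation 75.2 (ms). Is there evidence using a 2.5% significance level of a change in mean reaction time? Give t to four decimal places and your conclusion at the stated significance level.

t = -2.0545; fail to reject H0

H0: μ_d = 0; H1: μ_d ≠ 0 (paired t-test on the differences, two-sided).
t = d̄/(s_d/√n) = -30.9/(75.2/√25) = -2.0545
df = n − 1 = 24
Two-sided p-value ≈ 0.051
Since p ≈ 0.051 > α = 0.025, fail to reject H0; the data do not provide sufficient evidence against H0.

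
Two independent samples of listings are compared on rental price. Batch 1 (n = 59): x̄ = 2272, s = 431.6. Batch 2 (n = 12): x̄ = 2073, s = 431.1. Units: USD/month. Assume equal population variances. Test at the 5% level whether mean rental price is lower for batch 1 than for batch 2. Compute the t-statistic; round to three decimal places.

1.456

Let group 1 = batch 1, group 2 = batch 2. H0: μ_1 = μ_2; H1: μ_1 < μ_2 (two-sample pooled-variance t-test, left-tailed).
s_p² = [(59−1)·431.6² + (12−1)·431.1²]/(59+12−2) = 186210
t = (2272 − 2073)/√[186210·(1/59 + 1/12)] = 1.456
df = n₁ + n₂ − 2 = 69
p-value = P(T ≤ 1.456) ≈ 0.925
Since p ≈ 0.925 > α = 0.05, fail to reject H0; the data do not provide sufficient evidence against H0.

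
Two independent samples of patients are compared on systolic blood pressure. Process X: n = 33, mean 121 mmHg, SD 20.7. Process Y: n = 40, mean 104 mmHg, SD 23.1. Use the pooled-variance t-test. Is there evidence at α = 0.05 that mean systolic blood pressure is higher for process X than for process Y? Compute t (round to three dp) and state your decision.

Let group 1 = process X, group 2 = process Y. H0: μ_1 = μ_2; H1: μ_1 > μ_2 (two-sample pooled-variance t-test, right-tailed).
s_p² = [(33−1)·20.7² + (40−1)·23.1²]/(33+40−2) = 486.232
t = (121 − 104)/√[486.232·(1/33 + 1/40)] = 3.278
df = n₁ + n₂ − 2 = 71
p-value = P(T ≥ 3.278) ≈ 0.0008
Since p ≈ 0.0008 < α = 0.05, reject H0; the evidence is statistically significant.

t = 3.278; reject H0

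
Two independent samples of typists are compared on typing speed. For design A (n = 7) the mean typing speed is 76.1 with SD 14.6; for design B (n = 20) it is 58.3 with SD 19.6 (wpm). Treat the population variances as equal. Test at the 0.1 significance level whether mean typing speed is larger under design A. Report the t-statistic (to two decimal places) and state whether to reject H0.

Let group 1 = design A, group 2 = design B. H0: μ_1 = μ_2; H1: μ_1 > μ_2 (two-sample pooled-variance t-test, right-tailed).
s_p² = [(7−1)·14.6² + (20−1)·19.6²]/(7+20−2) = 343.12
t = (76.1 − 58.3)/√[343.12·(1/7 + 1/20)] = 2.19
df = n₁ + n₂ − 2 = 25
p-value = P(T ≥ 2.19) ≈ 0.0191
Since p ≈ 0.0191 < α = 0.1, reject H0; the evidence is statistically significant.

t = 2.19; reject H0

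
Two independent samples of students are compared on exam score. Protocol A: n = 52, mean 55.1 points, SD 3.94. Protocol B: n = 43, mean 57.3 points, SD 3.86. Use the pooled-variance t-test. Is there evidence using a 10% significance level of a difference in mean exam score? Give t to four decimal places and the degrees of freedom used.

Let group 1 = protocol A, group 2 = protocol B. H0: μ_1 = μ_2; H1: μ_1 ≠ μ_2 (two-sample pooled-variance t-test, two-sided).
s_p² = [(52−1)·3.94² + (43−1)·3.86²]/(52+43−2) = 15.2418
t = (55.1 − 57.3)/√[15.2418·(1/52 + 1/43)] = -2.7339
df = n₁ + n₂ − 2 = 93
Two-sided p-value ≈ 0.0075
Since p ≈ 0.0075 < α = 0.1, reject H0; the data support H1.

t = -2.7339, df = 93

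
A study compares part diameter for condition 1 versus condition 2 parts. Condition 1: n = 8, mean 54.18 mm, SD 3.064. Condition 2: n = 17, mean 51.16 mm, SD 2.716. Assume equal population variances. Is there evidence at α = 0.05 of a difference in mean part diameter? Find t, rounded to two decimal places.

Let group 1 = condition 1, group 2 = condition 2. H0: μ_1 = μ_2; H1: μ_1 ≠ μ_2 (two-sample pooled-variance t-test, two-sided).
s_p² = [(8−1)·3.064² + (17−1)·2.716²]/(8+17−2) = 7.98883
t = (54.18 − 51.16)/√[7.98883·(1/8 + 1/17)] = 2.49
df = n₁ + n₂ − 2 = 23
Two-sided p-value ≈ 0.0203
Since p ≈ 0.0203 < α = 0.05, reject H0; the evidence is statistically significant.

2.49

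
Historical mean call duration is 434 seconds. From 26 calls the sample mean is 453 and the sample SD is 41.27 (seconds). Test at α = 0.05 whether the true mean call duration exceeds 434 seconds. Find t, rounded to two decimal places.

2.35

H0: μ = 434; H1: μ > 434 (one-sample t-test, right-tailed).
t = (x̄ − μ₀)/(s/√n) = (453 − 434)/(41.27/√26) = 2.35
df = n − 1 = 25
p-value = P(T ≥ 2.35) ≈ 0.0136
Since p ≈ 0.0136 < α = 0.05, reject H0; the data support H1.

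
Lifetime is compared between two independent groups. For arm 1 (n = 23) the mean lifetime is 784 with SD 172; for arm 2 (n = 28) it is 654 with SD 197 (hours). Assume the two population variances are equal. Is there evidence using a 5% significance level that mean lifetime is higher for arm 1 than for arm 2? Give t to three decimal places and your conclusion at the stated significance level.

t = 2.481; reject H0

Let group 1 = arm 1, group 2 = arm 2. H0: μ_1 = μ_2; H1: μ_1 > μ_2 (two-sample pooled-variance t-test, right-tailed).
s_p² = [(23−1)·172² + (28−1)·197²]/(23+28−2) = 34667.2
t = (784 − 654)/√[34667.2·(1/23 + 1/28)] = 2.481
df = n₁ + n₂ − 2 = 49
p-value = P(T ≥ 2.481) ≈ 0.0083
Since p ≈ 0.0083 < α = 0.05, reject H0; the data support H1.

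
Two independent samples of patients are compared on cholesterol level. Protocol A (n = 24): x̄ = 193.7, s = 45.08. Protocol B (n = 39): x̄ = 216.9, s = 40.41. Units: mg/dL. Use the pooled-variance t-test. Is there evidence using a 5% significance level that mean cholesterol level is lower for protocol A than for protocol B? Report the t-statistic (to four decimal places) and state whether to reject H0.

Let group 1 = protocol A, group 2 = protocol B. H0: μ_1 = μ_2; H1: μ_1 < μ_2 (two-sample pooled-variance t-test, left-tailed).
s_p² = [(24−1)·45.08² + (39−1)·40.41²]/(24+39−2) = 1783.5
t = (193.7 − 216.9)/√[1783.5·(1/24 + 1/39)] = -2.1175
df = n₁ + n₂ − 2 = 61
p-value = P(T ≤ -2.1175) ≈ 0.019
Since p ≈ 0.019 < α = 0.05, reject H0; the data support H1.

t = -2.1175; reject H0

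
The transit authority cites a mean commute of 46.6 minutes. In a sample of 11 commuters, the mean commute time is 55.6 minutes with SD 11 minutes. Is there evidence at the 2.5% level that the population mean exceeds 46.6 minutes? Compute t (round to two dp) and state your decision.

t = 2.71; reject H0

H0: μ = 46.6; H1: μ > 46.6 (one-sample t-test, right-tailed).
t = (x̄ − μ₀)/(s/√n) = (55.6 − 46.6)/(11/√11) = 2.71
df = n − 1 = 10
p-value = P(T ≥ 2.71) ≈ 0.0109
Since p ≈ 0.0109 < α = 0.025, reject H0; the evidence is statistically significant.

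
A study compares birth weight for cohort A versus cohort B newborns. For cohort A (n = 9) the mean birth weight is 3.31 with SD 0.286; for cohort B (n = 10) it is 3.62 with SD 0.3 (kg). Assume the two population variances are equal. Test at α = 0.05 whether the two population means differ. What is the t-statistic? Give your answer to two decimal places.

-2.30

Let group 1 = cohort A, group 2 = cohort B. H0: μ_1 = μ_2; H1: μ_1 ≠ μ_2 (two-sample pooled-variance t-test, two-sided).
s_p² = [(9−1)·0.286² + (10−1)·0.3²]/(9+10−2) = 0.0861393
t = (3.31 − 3.62)/√[0.0861393·(1/9 + 1/10)] = -2.30
df = n₁ + n₂ − 2 = 17
Two-sided p-value ≈ 0.034
Since p ≈ 0.034 < α = 0.05, reject H0; the data support H1.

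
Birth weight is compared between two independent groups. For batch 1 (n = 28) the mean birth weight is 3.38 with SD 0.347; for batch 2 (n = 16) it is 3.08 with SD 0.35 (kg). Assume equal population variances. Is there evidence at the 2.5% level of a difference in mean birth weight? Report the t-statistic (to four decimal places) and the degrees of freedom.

t = 2.7502, df = 42

Let group 1 = batch 1, group 2 = batch 2. H0: μ_1 = μ_2; H1: μ_1 ≠ μ_2 (two-sample pooled-variance t-test, two-sided).
s_p² = [(28−1)·0.347² + (16−1)·0.35²]/(28+16−2) = 0.121156
t = (3.38 − 3.08)/√[0.121156·(1/28 + 1/16)] = 2.7502
df = n₁ + n₂ − 2 = 42
Two-sided p-value ≈ 0.009
Since p ≈ 0.009 < α = 0.025, reject H0; the evidence is statistically significant.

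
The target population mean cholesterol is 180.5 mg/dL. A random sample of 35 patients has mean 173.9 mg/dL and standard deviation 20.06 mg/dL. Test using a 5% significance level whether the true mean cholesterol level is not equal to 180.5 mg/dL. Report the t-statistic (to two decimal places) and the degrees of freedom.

t = -1.95, df = 34

H0: μ = 180.5; H1: μ ≠ 180.5 (one-sample t-test, two-sided).
t = (x̄ − μ₀)/(s/√n) = (173.9 − 180.5)/(20.06/√35) = -1.95
df = n − 1 = 34
Two-sided p-value ≈ 0.0599
Since p ≈ 0.0599 > α = 0.05, fail to reject H0; the data do not provide sufficient evidence against H0.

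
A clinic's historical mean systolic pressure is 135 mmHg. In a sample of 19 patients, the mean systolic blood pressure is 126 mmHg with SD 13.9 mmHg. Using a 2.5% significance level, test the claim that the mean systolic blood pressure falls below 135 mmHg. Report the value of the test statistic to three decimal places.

H0: μ = 135; H1: μ < 135 (one-sample t-test, left-tailed).
t = (x̄ − μ₀)/(s/√n) = (126 − 135)/(13.9/√19) = -2.822
df = n − 1 = 18
p-value = P(T ≤ -2.822) ≈ 0.006
Since p ≈ 0.006 < α = 0.025, reject H0; the evidence is statistically significant.

-2.822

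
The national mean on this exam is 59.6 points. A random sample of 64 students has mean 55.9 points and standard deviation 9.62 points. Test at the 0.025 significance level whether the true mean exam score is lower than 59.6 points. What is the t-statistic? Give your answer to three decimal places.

H0: μ = 59.6; H1: μ < 59.6 (one-sample t-test, left-tailed).
t = (x̄ − μ₀)/(s/√n) = (55.9 − 59.6)/(9.62/√64) = -3.077
df = n − 1 = 63
p-value = P(T ≤ -3.077) ≈ 0.0015
Since p ≈ 0.0015 < α = 0.025, reject H0; the data support H1.

-3.077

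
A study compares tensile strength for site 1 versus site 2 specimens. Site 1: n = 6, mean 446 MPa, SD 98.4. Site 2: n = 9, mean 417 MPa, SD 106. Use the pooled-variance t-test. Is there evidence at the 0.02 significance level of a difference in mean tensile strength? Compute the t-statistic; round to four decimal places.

Let group 1 = site 1, group 2 = site 2. H0: μ_1 = μ_2; H1: μ_1 ≠ μ_2 (two-sample pooled-variance t-test, two-sided).
s_p² = [(6−1)·98.4² + (9−1)·106²]/(6+9−2) = 10638.5
t = (446 − 417)/√[10638.5·(1/6 + 1/9)] = 0.5335
df = n₁ + n₂ − 2 = 13
Two-sided p-value ≈ 0.6027
Since p ≈ 0.6027 > α = 0.02, fail to reject H0; the data do not provide sufficient evidence against H0.

0.5335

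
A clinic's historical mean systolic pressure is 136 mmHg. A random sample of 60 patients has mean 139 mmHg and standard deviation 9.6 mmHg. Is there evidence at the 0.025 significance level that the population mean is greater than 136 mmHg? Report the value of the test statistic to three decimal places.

H0: μ = 136; H1: μ > 136 (one-sample t-test, right-tailed).
t = (x̄ − μ₀)/(s/√n) = (139 − 136)/(9.6/√60) = 2.421
df = n − 1 = 59
p-value = P(T ≥ 2.421) ≈ 0.0093
Since p ≈ 0.0093 < α = 0.025, reject H0; the evidence is statistically significant.

2.421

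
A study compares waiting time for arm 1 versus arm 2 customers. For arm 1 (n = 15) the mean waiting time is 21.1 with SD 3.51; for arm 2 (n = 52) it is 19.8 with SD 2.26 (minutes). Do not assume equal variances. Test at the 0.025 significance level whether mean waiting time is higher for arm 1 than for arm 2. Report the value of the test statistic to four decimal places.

Let group 1 = arm 1, group 2 = arm 2. H0: μ_1 = μ_2; H1: μ_1 > μ_2 (Welch's two-sample t-test, right-tailed).
t = (x̄_1 − x̄_2)/√(s_1²/n_1 + s_2²/n_2) = (21.1 − 19.8)/√(3.51²/15 + 2.26²/52) = 1.3557
Welch–Satterthwaite df ≈ 17.48
p-value = P(T ≥ 1.3557) ≈ 0.0962
Since p ≈ 0.0962 > α = 0.025, fail to reject H0; the data do not provide sufficient evidence against H0.

1.3557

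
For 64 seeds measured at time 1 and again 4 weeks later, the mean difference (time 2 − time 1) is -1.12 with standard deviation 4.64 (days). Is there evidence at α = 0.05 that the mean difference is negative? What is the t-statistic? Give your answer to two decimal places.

H0: μ_d = 0; H1: μ_d < 0 (paired t-test on the differences, left-tailed).
t = d̄/(s_d/√n) = -1.12/(4.64/√64) = -1.93
df = n − 1 = 63
p-value = P(T ≤ -1.93) ≈ 0.0290
Since p ≈ 0.0290 < α = 0.05, reject H0; the evidence is statistically significant.

-1.93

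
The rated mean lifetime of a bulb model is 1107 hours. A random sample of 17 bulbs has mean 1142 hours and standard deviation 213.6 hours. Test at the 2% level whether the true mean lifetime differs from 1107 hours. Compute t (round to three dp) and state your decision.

H0: μ = 1107; H1: μ ≠ 1107 (one-sample t-test, two-sided).
t = (x̄ − μ₀)/(s/√n) = (1142 − 1107)/(213.6/√17) = 0.676
df = n − 1 = 16
Two-sided p-value ≈ 0.5089
Since p ≈ 0.5089 > α = 0.02, fail to reject H0; the evidence is not statistically significant.

t = 0.676; fail to reject H0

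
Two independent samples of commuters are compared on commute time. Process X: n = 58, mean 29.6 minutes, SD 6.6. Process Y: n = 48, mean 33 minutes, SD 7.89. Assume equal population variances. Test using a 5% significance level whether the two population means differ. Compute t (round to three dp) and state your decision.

t = -2.416; reject H0

Let group 1 = process X, group 2 = process Y. H0: μ_1 = μ_2; H1: μ_1 ≠ μ_2 (two-sample pooled-variance t-test, two-sided).
s_p² = [(58−1)·6.6² + (48−1)·7.89²]/(58+48−2) = 52.0074
t = (29.6 − 33)/√[52.0074·(1/58 + 1/48)] = -2.416
df = n₁ + n₂ − 2 = 104
Two-sided p-value ≈ 0.017
Since p ≈ 0.017 < α = 0.05, reject H0; the evidence is statistically significant.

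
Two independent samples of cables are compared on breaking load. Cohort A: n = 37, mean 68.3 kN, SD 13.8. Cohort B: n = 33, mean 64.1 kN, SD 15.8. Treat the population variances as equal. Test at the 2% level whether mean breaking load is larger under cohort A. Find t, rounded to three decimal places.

Let group 1 = cohort A, group 2 = cohort B. H0: μ_1 = μ_2; H1: μ_1 > μ_2 (two-sample pooled-variance t-test, right-tailed).
s_p² = [(37−1)·13.8² + (33−1)·15.8²]/(37+33−2) = 218.299
t = (68.3 − 64.1)/√[218.299·(1/37 + 1/33)] = 1.187
df = n₁ + n₂ − 2 = 68
p-value = P(T ≥ 1.187) ≈ 0.120
Since p ≈ 0.120 > α = 0.02, fail to reject H0; the evidence is not statistically significant.

1.187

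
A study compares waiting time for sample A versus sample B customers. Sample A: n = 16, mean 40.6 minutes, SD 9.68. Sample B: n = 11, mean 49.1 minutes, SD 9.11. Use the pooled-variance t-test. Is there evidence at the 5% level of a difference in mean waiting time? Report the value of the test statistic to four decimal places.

Let group 1 = sample A, group 2 = sample B. H0: μ_1 = μ_2; H1: μ_1 ≠ μ_2 (two-sample pooled-variance t-test, two-sided).
s_p² = [(16−1)·9.68² + (11−1)·9.11²]/(16+11−2) = 89.4183
t = (40.6 − 49.1)/√[89.4183·(1/16 + 1/11)] = -2.2950
df = n₁ + n₂ − 2 = 25
Two-sided p-value ≈ 0.0304
Since p ≈ 0.0304 < α = 0.05, reject H0; the data support H1.

-2.2950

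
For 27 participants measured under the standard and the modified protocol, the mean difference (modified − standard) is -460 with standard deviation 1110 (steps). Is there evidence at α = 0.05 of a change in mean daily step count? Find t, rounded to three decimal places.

H0: μ_d = 0; H1: μ_d ≠ 0 (paired t-test on the differences, two-sided).
t = d̄/(s_d/√n) = -460/(1110/√27) = -2.153
df = n − 1 = 26
Two-sided p-value ≈ 0.0407
Since p ≈ 0.0407 < α = 0.05, reject H0; the evidence is statistically significant.

-2.153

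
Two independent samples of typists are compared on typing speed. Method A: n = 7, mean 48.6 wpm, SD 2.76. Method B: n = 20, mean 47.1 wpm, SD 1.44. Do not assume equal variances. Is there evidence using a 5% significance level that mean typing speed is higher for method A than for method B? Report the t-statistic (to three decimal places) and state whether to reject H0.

t = 1.374; fail to reject H0

Let group 1 = method A, group 2 = method B. H0: μ_1 = μ_2; H1: μ_1 > μ_2 (Welch's two-sample t-test, right-tailed).
t = (x̄_1 − x̄_2)/√(s_1²/n_1 + s_2²/n_2) = (48.6 − 47.1)/√(2.76²/7 + 1.44²/20) = 1.374
Welch–Satterthwaite df ≈ 7.18
p-value = P(T ≥ 1.374) ≈ 0.1054
Since p ≈ 0.1054 > α = 0.05, fail to reject H0; the data do not provide sufficient evidence against H0.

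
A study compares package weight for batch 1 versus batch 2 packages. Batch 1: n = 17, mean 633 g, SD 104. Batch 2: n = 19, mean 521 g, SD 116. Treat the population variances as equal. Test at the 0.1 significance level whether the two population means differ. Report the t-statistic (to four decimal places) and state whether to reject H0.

t = 3.0356; reject H0

Let group 1 = batch 1, group 2 = batch 2. H0: μ_1 = μ_2; H1: μ_1 ≠ μ_2 (two-sample pooled-variance t-test, two-sided).
s_p² = [(17−1)·104² + (19−1)·116²]/(17+19−2) = 12213.6
t = (633 − 521)/√[12213.6·(1/17 + 1/19)] = 3.0356
df = n₁ + n₂ − 2 = 34
Two-sided p-value ≈ 0.005
Since p ≈ 0.005 < α = 0.1, reject H0; the data support H1.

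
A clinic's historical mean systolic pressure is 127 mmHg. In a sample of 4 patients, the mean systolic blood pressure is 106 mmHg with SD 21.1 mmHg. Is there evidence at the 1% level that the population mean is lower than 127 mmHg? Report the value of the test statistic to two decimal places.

-1.99

H0: μ = 127; H1: μ < 127 (one-sample t-test, left-tailed).
t = (x̄ − μ₀)/(s/√n) = (106 − 127)/(21.1/√4) = -1.99
df = n − 1 = 3
p-value = P(T ≤ -1.99) ≈ 0.0703
Since p ≈ 0.0703 > α = 0.01, fail to reject H0; the evidence is not statistically significant.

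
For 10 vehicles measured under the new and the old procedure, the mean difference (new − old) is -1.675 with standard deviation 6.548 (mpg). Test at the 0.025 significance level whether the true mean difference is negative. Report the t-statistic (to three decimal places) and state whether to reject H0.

H0: μ_d = 0; H1: μ_d < 0 (paired t-test on the differences, left-tailed).
t = d̄/(s_d/√n) = -1.675/(6.548/√10) = -0.809
df = n − 1 = 9
p-value = P(T ≤ -0.809) ≈ 0.2197
Since p ≈ 0.2197 > α = 0.025, fail to reject H0; the evidence is not statistically significant.

t = -0.809; fail to reject H0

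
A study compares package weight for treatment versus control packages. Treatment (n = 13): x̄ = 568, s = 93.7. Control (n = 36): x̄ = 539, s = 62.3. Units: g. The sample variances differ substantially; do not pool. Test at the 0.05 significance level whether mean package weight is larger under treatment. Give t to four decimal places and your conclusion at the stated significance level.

t = 1.0363; fail to reject H0

Let group 1 = treatment, group 2 = control. H0: μ_1 = μ_2; H1: μ_1 > μ_2 (Welch's two-sample t-test, right-tailed).
t = (x̄_1 − x̄_2)/√(s_1²/n_1 + s_2²/n_2) = (568 − 539)/√(93.7²/13 + 62.3²/36) = 1.0363
Welch–Satterthwaite df ≈ 16.00
p-value = P(T ≥ 1.0363) ≈ 0.158
Since p ≈ 0.158 > α = 0.05, fail to reject H0; the evidence is not statistically significant.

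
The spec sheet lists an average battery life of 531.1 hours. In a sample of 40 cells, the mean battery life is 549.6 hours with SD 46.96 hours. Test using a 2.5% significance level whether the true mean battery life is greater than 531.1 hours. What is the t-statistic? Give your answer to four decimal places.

H0: μ = 531.1; H1: μ > 531.1 (one-sample t-test, right-tailed).
t = (x̄ − μ₀)/(s/√n) = (549.6 − 531.1)/(46.96/√40) = 2.4916
df = n − 1 = 39
p-value = P(T ≥ 2.4916) ≈ 0.009
Since p ≈ 0.009 < α = 0.025, reject H0; the evidence is statistically significant.

2.4916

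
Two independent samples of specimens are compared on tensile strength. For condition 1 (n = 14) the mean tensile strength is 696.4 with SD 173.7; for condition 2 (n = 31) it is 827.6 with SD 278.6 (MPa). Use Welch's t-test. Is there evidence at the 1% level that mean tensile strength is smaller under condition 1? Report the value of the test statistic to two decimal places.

-1.92

Let group 1 = condition 1, group 2 = condition 2. H0: μ_1 = μ_2; H1: μ_1 < μ_2 (Welch's two-sample t-test, left-tailed).
t = (x̄_1 − x̄_2)/√(s_1²/n_1 + s_2²/n_2) = (696.4 − 827.6)/√(173.7²/14 + 278.6²/31) = -1.92
Welch–Satterthwaite df ≈ 38.33
p-value = P(T ≤ -1.92) ≈ 0.031
Since p ≈ 0.031 > α = 0.01, fail to reject H0; the evidence is not statistically significant.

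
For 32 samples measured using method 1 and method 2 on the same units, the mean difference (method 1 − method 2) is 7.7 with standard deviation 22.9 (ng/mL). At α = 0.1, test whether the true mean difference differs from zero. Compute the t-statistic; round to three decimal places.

H0: μ_d = 0; H1: μ_d ≠ 0 (paired t-test on the differences, two-sided).
t = d̄/(s_d/√n) = 7.7/(22.9/√32) = 1.902
df = n − 1 = 31
Two-sided p-value ≈ 0.0665
Since p ≈ 0.0665 < α = 0.1, reject H0; the data support H1.

1.902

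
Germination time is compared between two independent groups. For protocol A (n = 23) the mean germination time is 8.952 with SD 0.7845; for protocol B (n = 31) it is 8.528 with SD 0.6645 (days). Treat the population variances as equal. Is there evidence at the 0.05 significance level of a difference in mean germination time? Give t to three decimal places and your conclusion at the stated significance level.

t = 2.147; reject H0

Let group 1 = protocol A, group 2 = protocol B. H0: μ_1 = μ_2; H1: μ_1 ≠ μ_2 (two-sample pooled-variance t-test, two-sided).
s_p² = [(23−1)·0.7845² + (31−1)·0.6645²]/(23+31−2) = 0.515125
t = (8.952 − 8.528)/√[0.515125·(1/23 + 1/31)] = 2.147
df = n₁ + n₂ − 2 = 52
Two-sided p-value ≈ 0.0365
Since p ≈ 0.0365 < α = 0.05, reject H0; the evidence is statistically significant.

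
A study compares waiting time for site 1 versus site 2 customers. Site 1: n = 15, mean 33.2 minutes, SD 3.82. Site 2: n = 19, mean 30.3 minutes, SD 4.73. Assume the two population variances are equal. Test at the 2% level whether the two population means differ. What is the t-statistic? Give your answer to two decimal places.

Let group 1 = site 1, group 2 = site 2. H0: μ_1 = μ_2; H1: μ_1 ≠ μ_2 (two-sample pooled-variance t-test, two-sided).
s_p² = [(15−1)·3.82² + (19−1)·4.73²]/(15+19−2) = 18.9689
t = (33.2 − 30.3)/√[18.9689·(1/15 + 1/19)] = 1.93
df = n₁ + n₂ − 2 = 32
Two-sided p-value ≈ 0.0628
Since p ≈ 0.0628 > α = 0.02, fail to reject H0; the data do not provide sufficient evidence against H0.

1.93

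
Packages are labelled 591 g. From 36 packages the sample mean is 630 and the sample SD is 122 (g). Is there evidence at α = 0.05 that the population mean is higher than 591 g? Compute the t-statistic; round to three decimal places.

1.918

H0: μ = 591; H1: μ > 591 (one-sample t-test, right-tailed).
t = (x̄ − μ₀)/(s/√n) = (630 − 591)/(122/√36) = 1.918
df = n − 1 = 35
p-value = P(T ≥ 1.918) ≈ 0.032
Since p ≈ 0.032 < α = 0.05, reject H0; the evidence is statistically significant.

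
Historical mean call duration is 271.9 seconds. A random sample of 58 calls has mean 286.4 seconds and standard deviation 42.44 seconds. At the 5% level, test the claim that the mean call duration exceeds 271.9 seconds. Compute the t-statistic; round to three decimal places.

2.602

H0: μ = 271.9; H1: μ > 271.9 (one-sample t-test, right-tailed).
t = (x̄ − μ₀)/(s/√n) = (286.4 − 271.9)/(42.44/√58) = 2.602
df = n − 1 = 57
p-value = P(T ≥ 2.602) ≈ 0.0059
Since p ≈ 0.0059 < α = 0.05, reject H0; the evidence is statistically significant.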